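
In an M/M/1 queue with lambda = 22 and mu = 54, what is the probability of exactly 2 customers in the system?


rho = 22/54; P(n) = (1-rho)*rho^n = (1-22/54)*(22/54)^2 = 0.0984

0.0984


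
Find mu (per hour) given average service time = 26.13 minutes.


mu = 60 / avg_service_time = 60 / 26.13 = 2.3 per hour

2.3 per hour


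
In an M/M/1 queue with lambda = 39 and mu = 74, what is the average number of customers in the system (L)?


rho = 39/74; L = rho/(1-rho) = 1.11

1.11


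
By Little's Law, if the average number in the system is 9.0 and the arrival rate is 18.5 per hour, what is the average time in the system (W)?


W = L / lambda = 9.0 / 18.5 = 0.4865 hours

0.4865 hours


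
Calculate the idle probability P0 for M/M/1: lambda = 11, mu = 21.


P0 = 1 - rho = 1 - 11/21 = 0.4762

0.4762


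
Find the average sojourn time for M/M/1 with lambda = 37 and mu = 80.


W = 1/(mu - lambda) = 1/(80 - 37) = 0.0233 hours

0.0233 hours


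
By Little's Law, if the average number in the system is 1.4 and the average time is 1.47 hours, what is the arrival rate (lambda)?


lambda = L / W = 1.4 / 1.47 = 0.95 per hour

0.95 per hour


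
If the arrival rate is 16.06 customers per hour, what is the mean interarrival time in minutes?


Mean interarrival time = 60/lambda = 60/16.06 = 3.74 minutes

3.74 minutes


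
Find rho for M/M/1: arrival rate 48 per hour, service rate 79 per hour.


rho = lambda/mu = 48/79 = 0.6076

0.6076


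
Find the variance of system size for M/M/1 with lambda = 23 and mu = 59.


rho = 23/59; Var(N) = rho/(1-rho)^2 = 1.05

1.05


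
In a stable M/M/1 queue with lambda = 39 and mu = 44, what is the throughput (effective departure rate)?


For a stable queue (lambda < mu), throughput = lambda = 39 per hour

39 per hour


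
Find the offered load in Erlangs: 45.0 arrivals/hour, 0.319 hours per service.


Offered load a = lambda * E[S] = 45.0 * 0.319 = 14.36 Erlangs

14.36 Erlangs


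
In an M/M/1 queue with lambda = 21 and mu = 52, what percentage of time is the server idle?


Idle fraction = (1 - rho) * 100 = (1 - 21/52) * 100 = 59.6%

59.6%


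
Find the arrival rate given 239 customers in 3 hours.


lambda = total arrivals / time = 239 / 3 = 79.67 per hour

79.67 per hour


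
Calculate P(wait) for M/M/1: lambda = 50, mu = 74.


P(wait) = rho = lambda/mu = 50/74 = 0.6757

0.6757


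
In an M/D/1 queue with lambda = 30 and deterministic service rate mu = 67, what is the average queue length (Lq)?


M/D/1: Lq = rho^2 / (2*(1-rho)) where rho = 30/67; Lq = 0.18

0.18


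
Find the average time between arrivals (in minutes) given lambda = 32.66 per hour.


Mean interarrival time = 60/lambda = 60/32.66 = 1.84 minutes

1.84 minutes


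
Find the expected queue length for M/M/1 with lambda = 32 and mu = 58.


rho = 32/58; Lq = rho^2/(1-rho) = 0.68

0.68


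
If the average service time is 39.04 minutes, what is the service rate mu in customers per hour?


mu = 60 / avg_service_time = 60 / 39.04 = 1.54 per hour

1.54 per hour


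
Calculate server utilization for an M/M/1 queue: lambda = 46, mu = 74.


rho = lambda/mu = 46/74 = 0.6216

0.6216


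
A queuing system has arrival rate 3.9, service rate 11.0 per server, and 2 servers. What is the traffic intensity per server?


rho = lambda / (c * mu) = 3.9 / (2 * 11.0) = 0.1773

0.1773


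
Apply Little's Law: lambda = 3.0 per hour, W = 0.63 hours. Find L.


L = lambda * W = 3.0 * 0.63 = 1.89

1.89


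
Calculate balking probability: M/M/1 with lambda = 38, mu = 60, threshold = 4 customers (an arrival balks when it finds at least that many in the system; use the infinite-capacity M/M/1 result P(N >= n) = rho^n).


P(N >= 4) = rho^4 = (38/60)^4 = 0.1609

0.1609


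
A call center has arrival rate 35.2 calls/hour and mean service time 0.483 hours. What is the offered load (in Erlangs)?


Offered load a = lambda * E[S] = 35.2 * 0.483 = 17.0 Erlangs

17.0 Erlangs


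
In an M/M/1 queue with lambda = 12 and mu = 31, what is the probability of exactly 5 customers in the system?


rho = 12/31; P(n) = (1-rho)*rho^n = (1-12/31)*(12/31)^5 = 0.0053

0.0053


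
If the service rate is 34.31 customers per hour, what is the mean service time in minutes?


Mean service time = 60/mu = 60/34.31 = 1.75 minutes

1.75 minutes


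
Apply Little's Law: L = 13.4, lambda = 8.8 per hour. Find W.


W = L / lambda = 13.4 / 8.8 = 1.5227 hours

1.5227 hours


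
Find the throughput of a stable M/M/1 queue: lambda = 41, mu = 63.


For a stable queue (lambda < mu), throughput = lambda = 41 per hour

41 per hour


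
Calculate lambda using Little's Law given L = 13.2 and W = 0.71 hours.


lambda = L / W = 13.2 / 0.71 = 18.59 per hour

18.59 per hour


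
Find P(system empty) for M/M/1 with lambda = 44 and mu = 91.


P0 = 1 - rho = 1 - 44/91 = 0.5165

0.5165


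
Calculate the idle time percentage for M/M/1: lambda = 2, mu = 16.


Idle fraction = (1 - rho) * 100 = (1 - 2/16) * 100 = 87.5%

87.5%


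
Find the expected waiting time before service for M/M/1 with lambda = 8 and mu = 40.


rho = 8/40; Wq = rho/(mu - lambda) = 0.0063 hours

0.0063 hours


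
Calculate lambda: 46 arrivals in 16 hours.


lambda = total arrivals / time = 46 / 16 = 2.88 per hour

2.88 per hour


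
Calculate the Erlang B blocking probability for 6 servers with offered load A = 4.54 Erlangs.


B(N,A) = (A^N/N!) / sum(A^k/k!, k=0..N) with N=6, A=4.54 = 0.1572

0.1572


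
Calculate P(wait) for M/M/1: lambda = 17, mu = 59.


P(wait) = rho = lambda/mu = 17/59 = 0.2881

0.2881


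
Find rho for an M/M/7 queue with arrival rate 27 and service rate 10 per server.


rho = lambda/(c*mu) = 27/(7*10) = 0.3857

0.3857


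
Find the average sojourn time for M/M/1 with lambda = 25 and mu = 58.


W = 1/(mu - lambda) = 1/(58 - 25) = 0.0303 hours

0.0303 hours


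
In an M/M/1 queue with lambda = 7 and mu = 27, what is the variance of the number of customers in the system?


rho = 7/27; Var(N) = rho/(1-rho)^2 = 0.47

0.47


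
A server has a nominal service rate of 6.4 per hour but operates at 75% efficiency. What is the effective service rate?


Effective rate = mu * efficiency = 6.4 * 0.75 = 4.8 per hour

4.8 per hour


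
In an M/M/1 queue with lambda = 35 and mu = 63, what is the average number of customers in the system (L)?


rho = 35/63; L = rho/(1-rho) = 1.25

1.25


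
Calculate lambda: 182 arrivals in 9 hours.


lambda = total arrivals / time = 182 / 9 = 20.22 per hour

20.22 per hour


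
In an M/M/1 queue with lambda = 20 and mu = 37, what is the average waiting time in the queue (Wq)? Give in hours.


rho = 20/37; Wq = rho/(mu - lambda) = 0.0318 hours

0.0318 hours


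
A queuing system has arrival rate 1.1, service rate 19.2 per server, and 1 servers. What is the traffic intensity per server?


rho = lambda / (c * mu) = 1.1 / (1 * 19.2) = 0.0573

0.0573


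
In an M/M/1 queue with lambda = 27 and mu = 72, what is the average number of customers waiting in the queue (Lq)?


rho = 27/72; Lq = rho^2/(1-rho) = 0.23

0.23


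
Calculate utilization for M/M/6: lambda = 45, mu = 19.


rho = lambda/(c*mu) = 45/(6*19) = 0.3947

0.3947


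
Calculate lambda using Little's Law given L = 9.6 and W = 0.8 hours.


lambda = L / W = 9.6 / 0.8 = 12.0 per hour

12.0 per hour


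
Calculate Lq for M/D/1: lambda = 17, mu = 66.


M/D/1: Lq = rho^2 / (2*(1-rho)) where rho = 17/66; Lq = 0.04

0.04


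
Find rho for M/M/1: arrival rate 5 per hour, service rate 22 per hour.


rho = lambda/mu = 5/22 = 0.2273

0.2273


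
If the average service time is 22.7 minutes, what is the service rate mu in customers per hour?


mu = 60 / avg_service_time = 60 / 22.7 = 2.64 per hour

2.64 per hour


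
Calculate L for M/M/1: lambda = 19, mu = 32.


rho = 19/32; L = rho/(1-rho) = 1.46

1.46


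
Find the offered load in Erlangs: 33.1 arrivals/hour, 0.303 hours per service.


Offered load a = lambda * E[S] = 33.1 * 0.303 = 10.03 Erlangs

10.03 Erlangs


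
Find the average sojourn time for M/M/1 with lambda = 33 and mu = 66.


W = 1/(mu - lambda) = 1/(66 - 33) = 0.0303 hours

0.0303 hours


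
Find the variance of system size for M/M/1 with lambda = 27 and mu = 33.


rho = 27/33; Var(N) = rho/(1-rho)^2 = 24.75

24.75


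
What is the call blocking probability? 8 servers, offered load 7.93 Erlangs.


B(N,A) = (A^N/N!) / sum(A^k/k!, k=0..N) with N=8, A=7.93 = 0.2317

0.2317


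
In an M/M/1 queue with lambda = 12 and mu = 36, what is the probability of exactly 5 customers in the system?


rho = 12/36; P(n) = (1-rho)*rho^n = (1-12/36)*(12/36)^5 = 0.0027

0.0027


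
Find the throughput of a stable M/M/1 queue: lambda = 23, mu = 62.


For a stable queue (lambda < mu), throughput = lambda = 23 per hour

23 per hour


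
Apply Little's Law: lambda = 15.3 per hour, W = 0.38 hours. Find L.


L = lambda * W = 15.3 * 0.38 = 5.81

5.81


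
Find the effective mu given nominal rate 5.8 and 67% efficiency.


Effective rate = mu * efficiency = 5.8 * 0.67 = 3.89 per hour

3.89 per hour


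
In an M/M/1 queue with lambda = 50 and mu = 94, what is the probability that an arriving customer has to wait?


P(wait) = rho = lambda/mu = 50/94 = 0.5319

0.5319


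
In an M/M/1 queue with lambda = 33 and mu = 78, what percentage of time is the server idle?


Idle fraction = (1 - rho) * 100 = (1 - 33/78) * 100 = 57.7%

57.7%


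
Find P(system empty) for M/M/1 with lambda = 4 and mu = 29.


P0 = 1 - rho = 1 - 4/29 = 0.8621

0.8621


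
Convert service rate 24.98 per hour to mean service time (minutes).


Mean service time = 60/mu = 60/24.98 = 2.4 minutes

2.4 minutes


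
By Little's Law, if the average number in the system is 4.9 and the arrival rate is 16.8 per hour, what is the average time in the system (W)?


W = L / lambda = 4.9 / 16.8 = 0.2917 hours

0.2917 hours


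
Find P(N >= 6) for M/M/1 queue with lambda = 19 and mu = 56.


P(N >= 6) = rho^6 = (19/56)^6 = 0.0015

0.0015


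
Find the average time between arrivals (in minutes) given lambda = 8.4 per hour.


Mean interarrival time = 60/lambda = 60/8.4 = 7.14 minutes

7.14 minutes


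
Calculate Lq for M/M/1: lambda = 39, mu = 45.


rho = 39/45; Lq = rho^2/(1-rho) = 5.63

5.63


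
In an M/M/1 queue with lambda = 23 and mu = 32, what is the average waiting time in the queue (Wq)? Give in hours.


rho = 23/32; Wq = rho/(mu - lambda) = 0.0799 hours

0.0799 hours


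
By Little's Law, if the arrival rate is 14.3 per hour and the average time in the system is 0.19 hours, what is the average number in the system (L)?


L = lambda * W = 14.3 * 0.19 = 2.72

2.72


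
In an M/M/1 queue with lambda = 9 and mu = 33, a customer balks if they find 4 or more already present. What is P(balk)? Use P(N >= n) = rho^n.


P(N >= 4) = rho^4 = (9/33)^4 = 0.0055

0.0055


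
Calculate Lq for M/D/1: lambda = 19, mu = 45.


M/D/1: Lq = rho^2 / (2*(1-rho)) where rho = 19/45; Lq = 0.15

0.15


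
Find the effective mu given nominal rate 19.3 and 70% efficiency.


Effective rate = mu * efficiency = 19.3 * 0.7 = 13.51 per hour

13.51 per hour


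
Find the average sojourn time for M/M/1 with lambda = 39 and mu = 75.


W = 1/(mu - lambda) = 1/(75 - 39) = 0.0278 hours

0.0278 hours


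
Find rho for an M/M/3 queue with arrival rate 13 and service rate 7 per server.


rho = lambda/(c*mu) = 13/(3*7) = 0.619

0.619


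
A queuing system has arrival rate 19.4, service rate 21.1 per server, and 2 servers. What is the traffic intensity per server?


rho = lambda / (c * mu) = 19.4 / (2 * 21.1) = 0.4597

0.4597


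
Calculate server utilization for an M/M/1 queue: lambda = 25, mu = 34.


rho = lambda/mu = 25/34 = 0.7353

0.7353


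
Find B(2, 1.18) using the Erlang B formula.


B(N,A) = (A^N/N!) / sum(A^k/k!, k=0..N) with N=2, A=1.18 = 0.2421

0.2421


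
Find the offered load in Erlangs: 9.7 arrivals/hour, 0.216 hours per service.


Offered load a = lambda * E[S] = 9.7 * 0.216 = 2.1 Erlangs

2.1 Erlangs


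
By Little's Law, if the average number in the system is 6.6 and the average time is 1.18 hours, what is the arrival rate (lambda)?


lambda = L / W = 6.6 / 1.18 = 5.59 per hour

5.59 per hour


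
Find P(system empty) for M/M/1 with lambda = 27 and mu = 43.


P0 = 1 - rho = 1 - 27/43 = 0.3721

0.3721


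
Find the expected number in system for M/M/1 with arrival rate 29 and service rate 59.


rho = 29/59; L = rho/(1-rho) = 0.97

0.97


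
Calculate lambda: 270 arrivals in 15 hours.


lambda = total arrivals / time = 270 / 15 = 18.0 per hour

18.0 per hour


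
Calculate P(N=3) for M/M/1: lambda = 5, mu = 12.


rho = 5/12; P(n) = (1-rho)*rho^n = (1-5/12)*(5/12)^3 = 0.0422

0.0422


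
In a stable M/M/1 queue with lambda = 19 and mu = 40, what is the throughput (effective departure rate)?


For a stable queue (lambda < mu), throughput = lambda = 19 per hour

19 per hour


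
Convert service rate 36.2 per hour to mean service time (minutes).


Mean service time = 60/mu = 60/36.2 = 1.66 minutes

1.66 minutes


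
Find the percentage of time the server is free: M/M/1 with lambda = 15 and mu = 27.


Idle fraction = (1 - rho) * 100 = (1 - 15/27) * 100 = 44.4%

44.4%


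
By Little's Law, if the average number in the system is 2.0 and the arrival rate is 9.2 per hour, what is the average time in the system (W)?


W = L / lambda = 2.0 / 9.2 = 0.2174 hours

0.2174 hours


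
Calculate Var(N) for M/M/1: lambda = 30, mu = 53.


rho = 30/53; Var(N) = rho/(1-rho)^2 = 3.01

3.01


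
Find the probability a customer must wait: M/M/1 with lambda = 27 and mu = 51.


P(wait) = rho = lambda/mu = 27/51 = 0.5294

0.5294


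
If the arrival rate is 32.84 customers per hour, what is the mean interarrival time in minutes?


Mean interarrival time = 60/lambda = 60/32.84 = 1.83 minutes

1.83 minutes


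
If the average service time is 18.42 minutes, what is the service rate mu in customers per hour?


mu = 60 / avg_service_time = 60 / 18.42 = 3.26 per hour

3.26 per hour


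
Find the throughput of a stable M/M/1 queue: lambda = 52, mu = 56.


For a stable queue (lambda < mu), throughput = lambda = 52 per hour

52 per hour


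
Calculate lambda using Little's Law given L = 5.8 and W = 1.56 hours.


lambda = L / W = 5.8 / 1.56 = 3.72 per hour

3.72 per hour


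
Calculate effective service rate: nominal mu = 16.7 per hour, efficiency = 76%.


Effective rate = mu * efficiency = 16.7 * 0.76 = 12.69 per hour

12.69 per hour


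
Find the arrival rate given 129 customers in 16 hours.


lambda = total arrivals / time = 129 / 16 = 8.06 per hour

8.06 per hour


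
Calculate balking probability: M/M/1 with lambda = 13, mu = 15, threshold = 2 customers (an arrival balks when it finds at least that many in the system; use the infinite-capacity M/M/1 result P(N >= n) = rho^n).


P(N >= 2) = rho^2 = (13/15)^2 = 0.7511

0.7511


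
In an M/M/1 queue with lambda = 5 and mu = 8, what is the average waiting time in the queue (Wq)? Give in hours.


rho = 5/8; Wq = rho/(mu - lambda) = 0.2083 hours

0.2083 hours


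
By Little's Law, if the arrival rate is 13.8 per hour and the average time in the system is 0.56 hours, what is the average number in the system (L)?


L = lambda * W = 13.8 * 0.56 = 7.73

7.73


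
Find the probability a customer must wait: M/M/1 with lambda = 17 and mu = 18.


P(wait) = rho = lambda/mu = 17/18 = 0.9444

0.9444


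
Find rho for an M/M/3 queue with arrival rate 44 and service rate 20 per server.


rho = lambda/(c*mu) = 44/(3*20) = 0.7333

0.7333


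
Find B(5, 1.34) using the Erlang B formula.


B(N,A) = (A^N/N!) / sum(A^k/k!, k=0..N) with N=5, A=1.34 = 0.0095

0.0095


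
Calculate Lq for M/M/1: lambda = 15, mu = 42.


rho = 15/42; Lq = rho^2/(1-rho) = 0.2

0.2


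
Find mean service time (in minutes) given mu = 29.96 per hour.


Mean service time = 60/mu = 60/29.96 = 2.0 minutes

2.0 minutes


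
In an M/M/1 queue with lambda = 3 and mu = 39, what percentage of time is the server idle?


Idle fraction = (1 - rho) * 100 = (1 - 3/39) * 100 = 92.3%

92.3%


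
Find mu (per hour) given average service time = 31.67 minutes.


mu = 60 / avg_service_time = 60 / 31.67 = 1.89 per hour

1.89 per hour


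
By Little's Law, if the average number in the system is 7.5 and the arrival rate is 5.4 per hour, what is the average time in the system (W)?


W = L / lambda = 7.5 / 5.4 = 1.3889 hours

1.3889 hours


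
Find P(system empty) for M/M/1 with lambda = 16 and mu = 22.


P0 = 1 - rho = 1 - 16/22 = 0.2727

0.2727


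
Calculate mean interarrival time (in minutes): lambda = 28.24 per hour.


Mean interarrival time = 60/lambda = 60/28.24 = 2.12 minutes

2.12 minutes


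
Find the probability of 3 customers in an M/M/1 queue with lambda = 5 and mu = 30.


rho = 5/30; P(n) = (1-rho)*rho^n = (1-5/30)*(5/30)^3 = 0.0039

0.0039


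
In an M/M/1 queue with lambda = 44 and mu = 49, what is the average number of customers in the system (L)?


rho = 44/49; L = rho/(1-rho) = 8.8

8.8


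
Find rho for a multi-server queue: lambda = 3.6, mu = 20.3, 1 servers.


rho = lambda / (c * mu) = 3.6 / (1 * 20.3) = 0.1773

0.1773


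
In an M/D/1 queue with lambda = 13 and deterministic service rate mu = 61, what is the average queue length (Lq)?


M/D/1: Lq = rho^2 / (2*(1-rho)) where rho = 13/61; Lq = 0.03

0.03


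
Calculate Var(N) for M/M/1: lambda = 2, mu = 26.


rho = 2/26; Var(N) = rho/(1-rho)^2 = 0.09

0.09


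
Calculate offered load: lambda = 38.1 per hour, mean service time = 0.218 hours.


Offered load a = lambda * E[S] = 38.1 * 0.218 = 8.31 Erlangs

8.31 Erlangs


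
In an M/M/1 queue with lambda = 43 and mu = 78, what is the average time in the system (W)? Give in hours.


W = 1/(mu - lambda) = 1/(78 - 43) = 0.0286 hours

0.0286 hours


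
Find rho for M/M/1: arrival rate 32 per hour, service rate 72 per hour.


rho = lambda/mu = 32/72 = 0.4444

0.4444


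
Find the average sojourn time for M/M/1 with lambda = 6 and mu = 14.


W = 1/(mu - lambda) = 1/(14 - 6) = 0.125 hours

0.125 hours


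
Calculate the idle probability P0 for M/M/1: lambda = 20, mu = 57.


P0 = 1 - rho = 1 - 20/57 = 0.6491

0.6491


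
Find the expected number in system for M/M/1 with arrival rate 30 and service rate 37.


rho = 30/37; L = rho/(1-rho) = 4.29

4.29


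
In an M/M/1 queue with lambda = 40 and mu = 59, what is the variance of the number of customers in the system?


rho = 40/59; Var(N) = rho/(1-rho)^2 = 6.54

6.54


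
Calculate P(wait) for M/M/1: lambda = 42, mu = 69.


P(wait) = rho = lambda/mu = 42/69 = 0.6087

0.6087


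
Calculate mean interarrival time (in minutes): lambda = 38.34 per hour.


Mean interarrival time = 60/lambda = 60/38.34 = 1.56 minutes

1.56 minutes


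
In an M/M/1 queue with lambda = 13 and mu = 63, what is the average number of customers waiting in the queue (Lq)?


rho = 13/63; Lq = rho^2/(1-rho) = 0.05

0.05


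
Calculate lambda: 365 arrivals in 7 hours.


lambda = total arrivals / time = 365 / 7 = 52.14 per hour

52.14 per hour


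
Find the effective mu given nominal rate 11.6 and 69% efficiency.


Effective rate = mu * efficiency = 11.6 * 0.69 = 8.0 per hour

8.0 per hour


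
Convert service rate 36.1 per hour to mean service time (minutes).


Mean service time = 60/mu = 60/36.1 = 1.66 minutes

1.66 minutes


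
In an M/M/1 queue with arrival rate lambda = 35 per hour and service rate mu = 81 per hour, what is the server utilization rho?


rho = lambda/mu = 35/81 = 0.4321

0.4321


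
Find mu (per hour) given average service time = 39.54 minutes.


mu = 60 / avg_service_time = 60 / 39.54 = 1.52 per hour

1.52 per hour


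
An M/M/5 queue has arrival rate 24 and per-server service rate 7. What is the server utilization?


rho = lambda/(c*mu) = 24/(5*7) = 0.6857

0.6857


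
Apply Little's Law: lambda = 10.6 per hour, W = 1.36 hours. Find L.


L = lambda * W = 10.6 * 1.36 = 14.42

14.42


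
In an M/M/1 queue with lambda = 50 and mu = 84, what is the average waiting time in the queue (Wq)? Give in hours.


rho = 50/84; Wq = rho/(mu - lambda) = 0.0175 hours

0.0175 hours


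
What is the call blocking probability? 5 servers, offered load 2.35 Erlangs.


B(N,A) = (A^N/N!) / sum(A^k/k!, k=0..N) with N=5, A=2.35 = 0.0589

0.0589


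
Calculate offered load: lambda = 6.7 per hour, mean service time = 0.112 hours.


Offered load a = lambda * E[S] = 6.7 * 0.112 = 0.75 Erlangs

0.75 Erlangs


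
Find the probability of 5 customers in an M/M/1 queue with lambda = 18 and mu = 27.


rho = 18/27; P(n) = (1-rho)*rho^n = (1-18/27)*(18/27)^5 = 0.0439

0.0439


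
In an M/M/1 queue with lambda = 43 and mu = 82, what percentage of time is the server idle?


Idle fraction = (1 - rho) * 100 = (1 - 43/82) * 100 = 47.6%

47.6%


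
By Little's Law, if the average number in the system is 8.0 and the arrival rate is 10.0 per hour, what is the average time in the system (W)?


W = L / lambda = 8.0 / 10.0 = 0.8 hours

0.8 hours


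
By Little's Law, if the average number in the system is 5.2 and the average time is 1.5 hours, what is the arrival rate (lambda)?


lambda = L / W = 5.2 / 1.5 = 3.47 per hour

3.47 per hour


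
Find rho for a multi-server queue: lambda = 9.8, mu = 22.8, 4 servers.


rho = lambda / (c * mu) = 9.8 / (4 * 22.8) = 0.1075

0.1075


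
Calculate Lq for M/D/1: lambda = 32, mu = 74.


M/D/1: Lq = rho^2 / (2*(1-rho)) where rho = 32/74; Lq = 0.16

0.16


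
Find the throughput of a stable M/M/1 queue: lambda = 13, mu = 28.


For a stable queue (lambda < mu), throughput = lambda = 13 per hour

13 per hour


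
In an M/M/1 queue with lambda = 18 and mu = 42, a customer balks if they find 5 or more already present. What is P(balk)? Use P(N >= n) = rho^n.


P(N >= 5) = rho^5 = (18/42)^5 = 0.0145

0.0145


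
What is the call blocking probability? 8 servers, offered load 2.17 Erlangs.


B(N,A) = (A^N/N!) / sum(A^k/k!, k=0..N) with N=8, A=2.17 = 0.0014

0.0014


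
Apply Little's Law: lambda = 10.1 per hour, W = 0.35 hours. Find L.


L = lambda * W = 10.1 * 0.35 = 3.54

3.54


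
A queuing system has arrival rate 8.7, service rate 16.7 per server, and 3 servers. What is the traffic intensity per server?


rho = lambda / (c * mu) = 8.7 / (3 * 16.7) = 0.1737

0.1737


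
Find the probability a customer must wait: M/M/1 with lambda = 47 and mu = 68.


P(wait) = rho = lambda/mu = 47/68 = 0.6912

0.6912


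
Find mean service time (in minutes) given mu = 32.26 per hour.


Mean service time = 60/mu = 60/32.26 = 1.86 minutes

1.86 minutes


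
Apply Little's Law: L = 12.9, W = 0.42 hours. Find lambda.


lambda = L / W = 12.9 / 0.42 = 30.71 per hour

30.71 per hour


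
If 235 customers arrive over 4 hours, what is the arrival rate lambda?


lambda = total arrivals / time = 235 / 4 = 58.75 per hour

58.75 per hour


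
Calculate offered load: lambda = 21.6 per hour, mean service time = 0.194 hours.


Offered load a = lambda * E[S] = 21.6 * 0.194 = 4.19 Erlangs

4.19 Erlangs


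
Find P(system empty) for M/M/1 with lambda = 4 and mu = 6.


P0 = 1 - rho = 1 - 4/6 = 0.3333

0.3333


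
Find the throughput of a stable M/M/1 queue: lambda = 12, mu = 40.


For a stable queue (lambda < mu), throughput = lambda = 12 per hour

12 per hour


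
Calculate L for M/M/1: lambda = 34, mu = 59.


rho = 34/59; L = rho/(1-rho) = 1.36

1.36


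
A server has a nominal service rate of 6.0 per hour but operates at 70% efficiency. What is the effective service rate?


Effective rate = mu * efficiency = 6.0 * 0.7 = 4.2 per hour

4.2 per hour


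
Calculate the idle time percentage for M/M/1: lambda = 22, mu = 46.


Idle fraction = (1 - rho) * 100 = (1 - 22/46) * 100 = 52.2%

52.2%


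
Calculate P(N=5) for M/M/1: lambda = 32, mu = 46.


rho = 32/46; P(n) = (1-rho)*rho^n = (1-32/46)*(32/46)^5 = 0.0496

0.0496


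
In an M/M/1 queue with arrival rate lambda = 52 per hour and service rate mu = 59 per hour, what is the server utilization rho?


rho = lambda/mu = 52/59 = 0.8814

0.8814


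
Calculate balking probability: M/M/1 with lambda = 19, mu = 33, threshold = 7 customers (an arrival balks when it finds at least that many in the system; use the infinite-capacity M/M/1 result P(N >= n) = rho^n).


P(N >= 7) = rho^7 = (19/33)^7 = 0.021

0.021


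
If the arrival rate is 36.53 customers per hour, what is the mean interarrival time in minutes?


Mean interarrival time = 60/lambda = 60/36.53 = 1.64 minutes

1.64 minutes


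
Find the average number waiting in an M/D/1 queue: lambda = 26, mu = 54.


M/D/1: Lq = rho^2 / (2*(1-rho)) where rho = 26/54; Lq = 0.22

0.22


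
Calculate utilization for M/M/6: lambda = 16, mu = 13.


rho = lambda/(c*mu) = 16/(6*13) = 0.2051

0.2051


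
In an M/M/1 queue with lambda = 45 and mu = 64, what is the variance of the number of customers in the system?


rho = 45/64; Var(N) = rho/(1-rho)^2 = 7.98

7.98


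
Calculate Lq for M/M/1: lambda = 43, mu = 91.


rho = 43/91; Lq = rho^2/(1-rho) = 0.42

0.42


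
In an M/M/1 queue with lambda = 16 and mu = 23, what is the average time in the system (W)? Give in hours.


W = 1/(mu - lambda) = 1/(23 - 16) = 0.1429 hours

0.1429 hours


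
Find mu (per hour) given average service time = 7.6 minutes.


mu = 60 / avg_service_time = 60 / 7.6 = 7.89 per hour

7.89 per hour


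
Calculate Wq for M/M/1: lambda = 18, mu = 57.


rho = 18/57; Wq = rho/(mu - lambda) = 0.0081 hours

0.0081 hours


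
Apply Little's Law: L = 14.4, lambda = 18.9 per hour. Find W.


W = L / lambda = 14.4 / 18.9 = 0.7619 hours

0.7619 hours


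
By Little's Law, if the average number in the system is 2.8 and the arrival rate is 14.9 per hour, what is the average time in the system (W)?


W = L / lambda = 2.8 / 14.9 = 0.1879 hours

0.1879 hours


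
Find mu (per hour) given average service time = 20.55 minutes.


mu = 60 / avg_service_time = 60 / 20.55 = 2.92 per hour

2.92 per hour


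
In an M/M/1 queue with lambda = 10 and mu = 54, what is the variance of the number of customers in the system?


rho = 10/54; Var(N) = rho/(1-rho)^2 = 0.28

0.28


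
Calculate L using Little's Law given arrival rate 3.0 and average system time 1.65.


L = lambda * W = 3.0 * 1.65 = 4.95

4.95


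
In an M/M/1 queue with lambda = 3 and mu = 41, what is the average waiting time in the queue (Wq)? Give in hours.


rho = 3/41; Wq = rho/(mu - lambda) = 0.0019 hours

0.0019 hours


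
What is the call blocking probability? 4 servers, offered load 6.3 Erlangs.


B(N,A) = (A^N/N!) / sum(A^k/k!, k=0..N) with N=4, A=6.3 = 0.4882

0.4882


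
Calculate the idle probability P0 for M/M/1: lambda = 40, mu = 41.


P0 = 1 - rho = 1 - 40/41 = 0.0244

0.0244


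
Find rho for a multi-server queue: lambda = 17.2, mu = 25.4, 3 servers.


rho = lambda / (c * mu) = 17.2 / (3 * 25.4) = 0.2257

0.2257


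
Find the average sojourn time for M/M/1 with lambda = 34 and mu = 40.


W = 1/(mu - lambda) = 1/(40 - 34) = 0.1667 hours

0.1667 hours


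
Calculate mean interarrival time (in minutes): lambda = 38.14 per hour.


Mean interarrival time = 60/lambda = 60/38.14 = 1.57 minutes

1.57 minutes


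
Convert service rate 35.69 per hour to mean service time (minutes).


Mean service time = 60/mu = 60/35.69 = 1.68 minutes

1.68 minutes


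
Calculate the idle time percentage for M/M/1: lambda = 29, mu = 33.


Idle fraction = (1 - rho) * 100 = (1 - 29/33) * 100 = 12.1%

12.1%


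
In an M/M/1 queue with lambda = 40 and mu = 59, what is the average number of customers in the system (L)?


rho = 40/59; L = rho/(1-rho) = 2.11

2.11


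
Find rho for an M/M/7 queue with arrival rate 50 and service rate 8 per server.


rho = lambda/(c*mu) = 50/(7*8) = 0.8929

0.8929


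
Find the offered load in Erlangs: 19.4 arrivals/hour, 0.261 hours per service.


Offered load a = lambda * E[S] = 19.4 * 0.261 = 5.06 Erlangs

5.06 Erlangs


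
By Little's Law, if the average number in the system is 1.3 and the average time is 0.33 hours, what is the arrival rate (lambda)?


lambda = L / W = 1.3 / 0.33 = 3.94 per hour

3.94 per hour


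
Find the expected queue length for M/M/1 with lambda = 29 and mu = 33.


rho = 29/33; Lq = rho^2/(1-rho) = 6.37

6.37


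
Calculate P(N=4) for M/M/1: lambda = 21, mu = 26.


rho = 21/26; P(n) = (1-rho)*rho^n = (1-21/26)*(21/26)^4 = 0.0818

0.0818


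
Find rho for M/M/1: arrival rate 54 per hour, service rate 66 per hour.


rho = lambda/mu = 54/66 = 0.8182

0.8182


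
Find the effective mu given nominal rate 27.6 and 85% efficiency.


Effective rate = mu * efficiency = 27.6 * 0.85 = 23.46 per hour

23.46 per hour


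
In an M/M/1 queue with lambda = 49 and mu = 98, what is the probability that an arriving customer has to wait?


P(wait) = rho = lambda/mu = 49/98 = 0.5

0.5


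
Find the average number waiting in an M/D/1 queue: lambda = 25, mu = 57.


M/D/1: Lq = rho^2 / (2*(1-rho)) where rho = 25/57; Lq = 0.17

0.17


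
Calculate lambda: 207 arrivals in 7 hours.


lambda = total arrivals / time = 207 / 7 = 29.57 per hour

29.57 per hour


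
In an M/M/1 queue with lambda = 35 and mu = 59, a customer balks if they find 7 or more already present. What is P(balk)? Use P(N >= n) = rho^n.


P(N >= 7) = rho^7 = (35/59)^7 = 0.0259

0.0259


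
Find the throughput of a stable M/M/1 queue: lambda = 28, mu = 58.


For a stable queue (lambda < mu), throughput = lambda = 28 per hour

28 per hour


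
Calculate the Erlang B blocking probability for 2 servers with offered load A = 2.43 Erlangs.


B(N,A) = (A^N/N!) / sum(A^k/k!, k=0..N) with N=2, A=2.43 = 0.4626

0.4626


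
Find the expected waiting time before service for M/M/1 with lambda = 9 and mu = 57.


rho = 9/57; Wq = rho/(mu - lambda) = 0.0033 hours

0.0033 hours


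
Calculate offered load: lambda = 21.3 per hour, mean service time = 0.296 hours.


Offered load a = lambda * E[S] = 21.3 * 0.296 = 6.3 Erlangs

6.3 Erlangs


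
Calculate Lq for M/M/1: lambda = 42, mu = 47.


rho = 42/47; Lq = rho^2/(1-rho) = 7.51

7.51


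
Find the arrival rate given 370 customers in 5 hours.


lambda = total arrivals / time = 370 / 5 = 74.0 per hour

74.0 per hour


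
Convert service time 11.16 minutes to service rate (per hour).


mu = 60 / avg_service_time = 60 / 11.16 = 5.38 per hour

5.38 per hour


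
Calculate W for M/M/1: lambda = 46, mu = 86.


W = 1/(mu - lambda) = 1/(86 - 46) = 0.025 hours

0.025 hours


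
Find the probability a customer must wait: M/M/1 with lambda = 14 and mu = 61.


P(wait) = rho = lambda/mu = 14/61 = 0.2295

0.2295


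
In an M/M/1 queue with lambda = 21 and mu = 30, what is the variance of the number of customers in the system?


rho = 21/30; Var(N) = rho/(1-rho)^2 = 7.78

7.78


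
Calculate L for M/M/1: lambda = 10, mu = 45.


rho = 10/45; L = rho/(1-rho) = 0.29

0.29


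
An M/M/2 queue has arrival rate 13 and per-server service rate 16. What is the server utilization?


rho = lambda/(c*mu) = 13/(2*16) = 0.4063

0.4063


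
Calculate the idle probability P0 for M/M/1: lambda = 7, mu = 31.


P0 = 1 - rho = 1 - 7/31 = 0.7742

0.7742


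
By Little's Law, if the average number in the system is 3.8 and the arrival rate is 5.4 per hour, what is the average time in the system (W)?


W = L / lambda = 3.8 / 5.4 = 0.7037 hours

0.7037 hours


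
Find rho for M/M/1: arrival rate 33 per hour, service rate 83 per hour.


rho = lambda/mu = 33/83 = 0.3976

0.3976


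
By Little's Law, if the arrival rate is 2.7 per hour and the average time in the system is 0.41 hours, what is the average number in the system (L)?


L = lambda * W = 2.7 * 0.41 = 1.11

1.11


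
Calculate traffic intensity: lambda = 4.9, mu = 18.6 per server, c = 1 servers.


rho = lambda / (c * mu) = 4.9 / (1 * 18.6) = 0.2634

0.2634


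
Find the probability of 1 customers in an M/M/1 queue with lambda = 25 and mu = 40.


rho = 25/40; P(n) = (1-rho)*rho^n = (1-25/40)*(25/40)^1 = 0.2344

0.2344


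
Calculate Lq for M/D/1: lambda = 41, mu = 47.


M/D/1: Lq = rho^2 / (2*(1-rho)) where rho = 41/47; Lq = 2.98

2.98


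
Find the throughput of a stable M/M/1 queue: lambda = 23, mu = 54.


For a stable queue (lambda < mu), throughput = lambda = 23 per hour

23 per hour


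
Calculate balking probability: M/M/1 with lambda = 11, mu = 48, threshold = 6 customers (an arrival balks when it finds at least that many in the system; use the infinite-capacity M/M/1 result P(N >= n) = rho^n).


P(N >= 6) = rho^6 = (11/48)^6 = 0.0001

0.0001


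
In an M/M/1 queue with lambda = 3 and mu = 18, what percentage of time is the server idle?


Idle fraction = (1 - rho) * 100 = (1 - 3/18) * 100 = 83.3%

83.3%


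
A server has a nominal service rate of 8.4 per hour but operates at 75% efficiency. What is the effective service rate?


Effective rate = mu * efficiency = 8.4 * 0.75 = 6.3 per hour

6.3 per hour


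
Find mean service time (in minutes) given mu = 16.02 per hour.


Mean service time = 60/mu = 60/16.02 = 3.75 minutes

3.75 minutes


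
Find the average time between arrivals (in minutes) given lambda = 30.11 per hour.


Mean interarrival time = 60/lambda = 60/30.11 = 1.99 minutes

1.99 minutes


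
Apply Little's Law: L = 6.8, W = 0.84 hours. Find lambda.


lambda = L / W = 6.8 / 0.84 = 8.1 per hour

8.1 per hour


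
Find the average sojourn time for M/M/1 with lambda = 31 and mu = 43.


W = 1/(mu - lambda) = 1/(43 - 31) = 0.0833 hours

0.0833 hours


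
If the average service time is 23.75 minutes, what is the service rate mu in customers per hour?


mu = 60 / avg_service_time = 60 / 23.75 = 2.53 per hour

2.53 per hour


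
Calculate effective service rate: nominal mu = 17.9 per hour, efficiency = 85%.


Effective rate = mu * efficiency = 17.9 * 0.85 = 15.22 per hour

15.22 per hour


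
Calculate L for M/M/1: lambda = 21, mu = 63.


rho = 21/63; L = rho/(1-rho) = 0.5

0.5


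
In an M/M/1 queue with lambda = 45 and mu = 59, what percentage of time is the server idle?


Idle fraction = (1 - rho) * 100 = (1 - 45/59) * 100 = 23.7%

23.7%


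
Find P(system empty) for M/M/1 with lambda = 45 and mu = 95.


P0 = 1 - rho = 1 - 45/95 = 0.5263

0.5263


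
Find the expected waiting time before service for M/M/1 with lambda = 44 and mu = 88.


rho = 44/88; Wq = rho/(mu - lambda) = 0.0114 hours

0.0114 hours


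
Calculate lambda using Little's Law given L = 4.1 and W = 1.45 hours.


lambda = L / W = 4.1 / 1.45 = 2.83 per hour

2.83 per hour


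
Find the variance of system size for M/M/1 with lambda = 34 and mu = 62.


rho = 34/62; Var(N) = rho/(1-rho)^2 = 2.69

2.69


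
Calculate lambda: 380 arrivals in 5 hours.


lambda = total arrivals / time = 380 / 5 = 76.0 per hour

76.0 per hour


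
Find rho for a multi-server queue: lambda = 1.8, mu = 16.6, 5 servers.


rho = lambda / (c * mu) = 1.8 / (5 * 16.6) = 0.0217

0.0217


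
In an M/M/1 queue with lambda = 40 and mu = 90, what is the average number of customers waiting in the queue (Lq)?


rho = 40/90; Lq = rho^2/(1-rho) = 0.36

0.36


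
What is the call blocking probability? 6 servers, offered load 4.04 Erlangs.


B(N,A) = (A^N/N!) / sum(A^k/k!, k=0..N) with N=6, A=4.04 = 0.1201

0.1201


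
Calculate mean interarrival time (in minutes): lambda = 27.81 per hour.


Mean interarrival time = 60/lambda = 60/27.81 = 2.16 minutes

2.16 minutes


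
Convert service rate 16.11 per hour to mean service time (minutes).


Mean service time = 60/mu = 60/16.11 = 3.72 minutes

3.72 minutes


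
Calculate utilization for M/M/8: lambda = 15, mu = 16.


rho = lambda/(c*mu) = 15/(8*16) = 0.1172

0.1172


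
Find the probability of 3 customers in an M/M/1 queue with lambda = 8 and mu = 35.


rho = 8/35; P(n) = (1-rho)*rho^n = (1-8/35)*(8/35)^3 = 0.0092

0.0092


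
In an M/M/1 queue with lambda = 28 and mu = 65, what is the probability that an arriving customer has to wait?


P(wait) = rho = lambda/mu = 28/65 = 0.4308

0.4308


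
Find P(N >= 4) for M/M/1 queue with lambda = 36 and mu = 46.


P(N >= 4) = rho^4 = (36/46)^4 = 0.3751

0.3751


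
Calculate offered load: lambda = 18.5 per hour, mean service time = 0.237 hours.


Offered load a = lambda * E[S] = 18.5 * 0.237 = 4.38 Erlangs

4.38 Erlangs


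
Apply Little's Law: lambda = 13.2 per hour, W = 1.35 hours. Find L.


L = lambda * W = 13.2 * 1.35 = 17.82

17.82


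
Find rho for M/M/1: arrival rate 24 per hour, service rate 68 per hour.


rho = lambda/mu = 24/68 = 0.3529

0.3529


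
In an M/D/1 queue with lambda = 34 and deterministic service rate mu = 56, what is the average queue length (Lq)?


M/D/1: Lq = rho^2 / (2*(1-rho)) where rho = 34/56; Lq = 0.47

0.47


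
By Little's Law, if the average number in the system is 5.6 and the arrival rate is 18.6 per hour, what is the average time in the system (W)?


W = L / lambda = 5.6 / 18.6 = 0.3011 hours

0.3011 hours


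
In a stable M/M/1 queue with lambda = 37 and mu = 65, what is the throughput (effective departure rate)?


For a stable queue (lambda < mu), throughput = lambda = 37 per hour

37 per hour


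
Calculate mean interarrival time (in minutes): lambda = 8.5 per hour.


Mean interarrival time = 60/lambda = 60/8.5 = 7.06 minutes

7.06 minutes


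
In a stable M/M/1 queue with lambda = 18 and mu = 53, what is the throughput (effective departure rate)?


For a stable queue (lambda < mu), throughput = lambda = 18 per hour

18 per hour


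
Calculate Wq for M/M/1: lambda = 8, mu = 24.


rho = 8/24; Wq = rho/(mu - lambda) = 0.0208 hours

0.0208 hours


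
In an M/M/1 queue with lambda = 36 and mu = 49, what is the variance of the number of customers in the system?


rho = 36/49; Var(N) = rho/(1-rho)^2 = 10.44

10.44


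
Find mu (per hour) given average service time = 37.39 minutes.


mu = 60 / avg_service_time = 60 / 37.39 = 1.6 per hour

1.6 per hour


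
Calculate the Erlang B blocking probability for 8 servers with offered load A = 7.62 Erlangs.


B(N,A) = (A^N/N!) / sum(A^k/k!, k=0..N) with N=8, A=7.62 = 0.2143

0.2143


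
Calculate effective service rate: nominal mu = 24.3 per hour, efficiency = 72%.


Effective rate = mu * efficiency = 24.3 * 0.72 = 17.5 per hour

17.5 per hour


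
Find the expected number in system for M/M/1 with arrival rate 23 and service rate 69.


rho = 23/69; L = rho/(1-rho) = 0.5

0.5


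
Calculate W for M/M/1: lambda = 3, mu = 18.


W = 1/(mu - lambda) = 1/(18 - 3) = 0.0667 hours

0.0667 hours
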